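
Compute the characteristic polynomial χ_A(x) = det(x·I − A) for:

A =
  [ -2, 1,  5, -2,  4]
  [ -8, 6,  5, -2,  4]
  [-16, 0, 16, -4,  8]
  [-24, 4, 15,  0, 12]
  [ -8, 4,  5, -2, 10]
x^5 - 30*x^4 + 360*x^3 - 2160*x^2 + 6480*x - 7776

Expanding det(x·I − A) (e.g. by cofactor expansion or by noting that A is similar to its Jordan form J, which has the same characteristic polynomial as A) gives
  χ_A(x) = x^5 - 30*x^4 + 360*x^3 - 2160*x^2 + 6480*x - 7776
which factors as (x - 6)^5. The eigenvalues (with algebraic multiplicities) are λ = 6 with multiplicity 5.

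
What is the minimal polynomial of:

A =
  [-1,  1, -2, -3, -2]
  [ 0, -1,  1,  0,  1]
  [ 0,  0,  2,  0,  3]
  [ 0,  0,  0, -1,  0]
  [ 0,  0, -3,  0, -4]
x^3 + 3*x^2 + 3*x + 1

The characteristic polynomial is χ_A(x) = (x + 1)^5, so the eigenvalues are known. The minimal polynomial is
  m_A(x) = Π_λ (x − λ)^{k_λ}
where k_λ is the size of the *largest* Jordan block for λ (equivalently, the smallest k with (A − λI)^k v = 0 for every generalised eigenvector v of λ).

  λ = -1: largest Jordan block has size 3, contributing (x + 1)^3

So m_A(x) = (x + 1)^3 = x^3 + 3*x^2 + 3*x + 1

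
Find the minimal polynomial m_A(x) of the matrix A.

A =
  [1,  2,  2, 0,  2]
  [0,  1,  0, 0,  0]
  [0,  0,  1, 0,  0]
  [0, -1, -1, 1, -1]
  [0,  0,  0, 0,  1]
x^2 - 2*x + 1

The characteristic polynomial is χ_A(x) = (x - 1)^5, so the eigenvalues are known. The minimal polynomial is
  m_A(x) = Π_λ (x − λ)^{k_λ}
where k_λ is the size of the *largest* Jordan block for λ (equivalently, the smallest k with (A − λI)^k v = 0 for every generalised eigenvector v of λ).

  λ = 1: largest Jordan block has size 2, contributing (x − 1)^2

So m_A(x) = (x - 1)^2 = x^2 - 2*x + 1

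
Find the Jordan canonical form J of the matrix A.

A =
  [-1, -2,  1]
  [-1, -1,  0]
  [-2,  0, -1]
J_3(-1)

The characteristic polynomial is
  det(x·I − A) = x^3 + 3*x^2 + 3*x + 1 = (x + 1)^3

Eigenvalues and multiplicities (the geometric multiplicity of λ is n − rank(A − λI), which equals the number of Jordan blocks for λ):
  λ = -1: algebraic multiplicity = 3, geometric multiplicity = 1

Determining the block sizes for each eigenvalue:
  λ = -1: one block (gm = 1), so the single block has size am = 3 → block sizes [3]

Assembling the blocks gives a Jordan form
J =
  [-1,  1,  0]
  [ 0, -1,  1]
  [ 0,  0, -1]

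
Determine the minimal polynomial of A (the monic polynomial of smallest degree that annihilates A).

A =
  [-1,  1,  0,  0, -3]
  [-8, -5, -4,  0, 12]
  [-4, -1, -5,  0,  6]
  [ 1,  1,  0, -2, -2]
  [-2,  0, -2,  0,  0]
x^4 + 10*x^3 + 37*x^2 + 60*x + 36

The characteristic polynomial is χ_A(x) = (x + 2)^2*(x + 3)^3, so the eigenvalues are known. The minimal polynomial is
  m_A(x) = Π_λ (x − λ)^{k_λ}
where k_λ is the size of the *largest* Jordan block for λ (equivalently, the smallest k with (A − λI)^k v = 0 for every generalised eigenvector v of λ).

  λ = -3: largest Jordan block has size 2, contributing (x + 3)^2
  λ = -2: largest Jordan block has size 2, contributing (x + 2)^2

So m_A(x) = (x + 2)^2*(x + 3)^2 = x^4 + 10*x^3 + 37*x^2 + 60*x + 36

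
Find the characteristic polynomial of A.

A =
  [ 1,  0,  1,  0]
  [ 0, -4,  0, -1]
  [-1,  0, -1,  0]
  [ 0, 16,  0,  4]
x^4

Expanding det(x·I − A) (e.g. by cofactor expansion or by noting that A is similar to its Jordan form J, which has the same characteristic polynomial as A) gives
  χ_A(x) = x^4
which factors as x^4. The eigenvalues (with algebraic multiplicities) are λ = 0 with multiplicity 4.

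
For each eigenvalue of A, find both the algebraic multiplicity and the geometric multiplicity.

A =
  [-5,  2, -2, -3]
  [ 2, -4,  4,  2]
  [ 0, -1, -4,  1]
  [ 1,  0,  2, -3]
λ = -4: alg = 4, geom = 2

Step 1 — factor the characteristic polynomial to read off the algebraic multiplicities:
  χ_A(x) = (x + 4)^4

Step 2 — compute geometric multiplicities via the rank-nullity identity g(λ) = n − rank(A − λI):
  rank(A − (-4)·I) = 2, so dim ker(A − (-4)·I) = n − 2 = 2

Summary:
  λ = -4: algebraic multiplicity = 4, geometric multiplicity = 2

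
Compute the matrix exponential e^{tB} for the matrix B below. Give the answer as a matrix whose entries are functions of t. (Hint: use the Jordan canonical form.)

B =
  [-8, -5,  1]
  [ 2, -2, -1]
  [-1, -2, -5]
e^{tB} =
  [-t^2*exp(-5*t) - 3*t*exp(-5*t) + exp(-5*t), -t^2*exp(-5*t) - 5*t*exp(-5*t), t^2*exp(-5*t) + t*exp(-5*t)]
  [t^2*exp(-5*t)/2 + 2*t*exp(-5*t), t^2*exp(-5*t)/2 + 3*t*exp(-5*t) + exp(-5*t), -t^2*exp(-5*t)/2 - t*exp(-5*t)]
  [-t^2*exp(-5*t)/2 - t*exp(-5*t), -t^2*exp(-5*t)/2 - 2*t*exp(-5*t), t^2*exp(-5*t)/2 + exp(-5*t)]

Strategy: write B = P · J · P⁻¹ where J is a Jordan canonical form, so e^{tB} = P · e^{tJ} · P⁻¹, and e^{tJ} can be computed block-by-block.

B has Jordan form
J =
  [-5,  1,  0]
  [ 0, -5,  1]
  [ 0,  0, -5]
(up to reordering of blocks).

Per-block formulas:
  For a 3×3 Jordan block J_3(-5): exp(t · J_3(-5)) = e^(-5t)·(I + t·N + (t^2/2)·N^2), where N is the 3×3 nilpotent shift.

After assembling e^{tJ} and conjugating by P, we get:

e^{tB} =
  [-t^2*exp(-5*t) - 3*t*exp(-5*t) + exp(-5*t), -t^2*exp(-5*t) - 5*t*exp(-5*t), t^2*exp(-5*t) + t*exp(-5*t)]
  [t^2*exp(-5*t)/2 + 2*t*exp(-5*t), t^2*exp(-5*t)/2 + 3*t*exp(-5*t) + exp(-5*t), -t^2*exp(-5*t)/2 - t*exp(-5*t)]
  [-t^2*exp(-5*t)/2 - t*exp(-5*t), -t^2*exp(-5*t)/2 - 2*t*exp(-5*t), t^2*exp(-5*t)/2 + exp(-5*t)]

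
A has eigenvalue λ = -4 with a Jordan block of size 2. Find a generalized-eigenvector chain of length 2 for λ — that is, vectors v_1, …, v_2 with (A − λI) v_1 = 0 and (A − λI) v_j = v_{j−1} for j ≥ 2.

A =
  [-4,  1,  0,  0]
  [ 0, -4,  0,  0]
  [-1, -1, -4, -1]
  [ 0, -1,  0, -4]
A Jordan chain for λ = -4 of length 2:
v_1 = (0, 0, -1, 0)ᵀ
v_2 = (1, 0, 0, 0)ᵀ

Let N = A − (-4)·I. We want v_2 with N^2 v_2 = 0 but N^1 v_2 ≠ 0; then v_{j-1} := N · v_j for j = 2, …, 2.

Pick v_2 = (1, 0, 0, 0)ᵀ.
Then v_1 = N · v_2 = (0, 0, -1, 0)ᵀ.

Sanity check: (A − (-4)·I) v_1 = (0, 0, 0, 0)ᵀ = 0. ✓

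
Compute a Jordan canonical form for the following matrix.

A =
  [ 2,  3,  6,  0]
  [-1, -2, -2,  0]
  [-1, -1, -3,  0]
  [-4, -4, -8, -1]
J_2(-1) ⊕ J_1(-1) ⊕ J_1(-1)

The characteristic polynomial is
  det(x·I − A) = x^4 + 4*x^3 + 6*x^2 + 4*x + 1 = (x + 1)^4

Eigenvalues and multiplicities (the geometric multiplicity of λ is n − rank(A − λI), which equals the number of Jordan blocks for λ):
  λ = -1: algebraic multiplicity = 4, geometric multiplicity = 3

Determining the block sizes for each eigenvalue:
  λ = -1: 3 blocks summing to 4 forces exactly one block of size 2 and the rest size 1 → block sizes [2, 1, 1]

Assembling the blocks gives a Jordan form
J =
  [-1,  1,  0,  0]
  [ 0, -1,  0,  0]
  [ 0,  0, -1,  0]
  [ 0,  0,  0, -1]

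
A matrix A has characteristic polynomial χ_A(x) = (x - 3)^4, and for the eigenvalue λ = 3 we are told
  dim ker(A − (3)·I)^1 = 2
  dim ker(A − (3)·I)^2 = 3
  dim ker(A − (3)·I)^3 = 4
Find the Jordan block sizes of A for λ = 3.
Block sizes for λ = 3: [3, 1]

From the dimensions of kernels of powers, the number of Jordan blocks of size at least j is d_j − d_{j−1} where d_j = dim ker(N^j) (with d_0 = 0). Computing the differences gives [2, 1, 1].
The number of blocks of size exactly k is (#blocks of size ≥ k) − (#blocks of size ≥ k + 1), so the partition is: 1 block(s) of size 1, 1 block(s) of size 3.
In nonincreasing order the block sizes are [3, 1].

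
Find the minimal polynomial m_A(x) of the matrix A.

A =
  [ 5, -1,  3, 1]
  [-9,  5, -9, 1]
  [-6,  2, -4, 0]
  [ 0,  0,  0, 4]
x^3 - 8*x^2 + 20*x - 16

The characteristic polynomial is χ_A(x) = (x - 4)*(x - 2)^3, so the eigenvalues are known. The minimal polynomial is
  m_A(x) = Π_λ (x − λ)^{k_λ}
where k_λ is the size of the *largest* Jordan block for λ (equivalently, the smallest k with (A − λI)^k v = 0 for every generalised eigenvector v of λ).

  λ = 2: largest Jordan block has size 2, contributing (x − 2)^2
  λ = 4: largest Jordan block has size 1, contributing (x − 4)

So m_A(x) = (x - 4)*(x - 2)^2 = x^3 - 8*x^2 + 20*x - 16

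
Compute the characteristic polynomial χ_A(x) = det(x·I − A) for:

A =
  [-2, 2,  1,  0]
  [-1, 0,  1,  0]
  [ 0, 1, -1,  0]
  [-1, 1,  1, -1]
x^4 + 4*x^3 + 6*x^2 + 4*x + 1

Expanding det(x·I − A) (e.g. by cofactor expansion or by noting that A is similar to its Jordan form J, which has the same characteristic polynomial as A) gives
  χ_A(x) = x^4 + 4*x^3 + 6*x^2 + 4*x + 1
which factors as (x + 1)^4. The eigenvalues (with algebraic multiplicities) are λ = -1 with multiplicity 4.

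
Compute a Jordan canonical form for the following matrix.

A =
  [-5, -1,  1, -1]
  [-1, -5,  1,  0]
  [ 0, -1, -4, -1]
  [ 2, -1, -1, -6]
J_3(-5) ⊕ J_1(-5)

The characteristic polynomial is
  det(x·I − A) = x^4 + 20*x^3 + 150*x^2 + 500*x + 625 = (x + 5)^4

Eigenvalues and multiplicities (the geometric multiplicity of λ is n − rank(A − λI), which equals the number of Jordan blocks for λ):
  λ = -5: algebraic multiplicity = 4, geometric multiplicity = 2

Determining the block sizes for each eigenvalue:
  λ = -5: with am = 4 and gm = 2, the partition is not yet determined (e.g. several partitions of 4 into 2 parts exist). Let N = A − (-5)·I. Computing rank(N^1) = 2, rank(N^2) = 1, rank(N^3) = 0; the number of blocks of size ≥ j is rank(N^{j−1}) − rank(N^j), giving [2, 1, 1]. So we have 1 block(s) of size 3, 1 block(s) of size 1 → block sizes [3, 1]

Assembling the blocks gives a Jordan form
J =
  [-5,  1,  0,  0]
  [ 0, -5,  1,  0]
  [ 0,  0, -5,  0]
  [ 0,  0,  0, -5]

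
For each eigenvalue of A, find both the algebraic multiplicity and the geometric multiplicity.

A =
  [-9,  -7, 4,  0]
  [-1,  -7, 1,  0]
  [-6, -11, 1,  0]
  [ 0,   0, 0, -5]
λ = -5: alg = 4, geom = 2

Step 1 — factor the characteristic polynomial to read off the algebraic multiplicities:
  χ_A(x) = (x + 5)^4

Step 2 — compute geometric multiplicities via the rank-nullity identity g(λ) = n − rank(A − λI):
  rank(A − (-5)·I) = 2, so dim ker(A − (-5)·I) = n − 2 = 2

Summary:
  λ = -5: algebraic multiplicity = 4, geometric multiplicity = 2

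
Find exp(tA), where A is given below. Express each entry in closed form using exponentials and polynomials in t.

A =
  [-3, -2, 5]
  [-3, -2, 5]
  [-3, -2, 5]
e^{tA} =
  [1 - 3*t, -2*t, 5*t]
  [-3*t, 1 - 2*t, 5*t]
  [-3*t, -2*t, 5*t + 1]

Strategy: write A = P · J · P⁻¹ where J is a Jordan canonical form, so e^{tA} = P · e^{tJ} · P⁻¹, and e^{tJ} can be computed block-by-block.

A has Jordan form
J =
  [0, 1, 0]
  [0, 0, 0]
  [0, 0, 0]
(up to reordering of blocks).

Per-block formulas:
  For a 1×1 block at λ = 0: exp(t · [0]) = [e^(0t)].
  For a 2×2 Jordan block J_2(0): exp(t · J_2(0)) = e^(0t)·(I + t·N), where N is the 2×2 nilpotent shift.

After assembling e^{tJ} and conjugating by P, we get:

e^{tA} =
  [1 - 3*t, -2*t, 5*t]
  [-3*t, 1 - 2*t, 5*t]
  [-3*t, -2*t, 5*t + 1]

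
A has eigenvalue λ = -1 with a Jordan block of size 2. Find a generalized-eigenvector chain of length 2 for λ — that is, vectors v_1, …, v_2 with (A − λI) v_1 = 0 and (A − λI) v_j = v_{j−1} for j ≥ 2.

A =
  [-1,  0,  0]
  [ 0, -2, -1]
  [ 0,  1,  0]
A Jordan chain for λ = -1 of length 2:
v_1 = (0, -1, 1)ᵀ
v_2 = (0, 1, 0)ᵀ

Let N = A − (-1)·I. We want v_2 with N^2 v_2 = 0 but N^1 v_2 ≠ 0; then v_{j-1} := N · v_j for j = 2, …, 2.

Pick v_2 = (0, 1, 0)ᵀ.
Then v_1 = N · v_2 = (0, -1, 1)ᵀ.

Sanity check: (A − (-1)·I) v_1 = (0, 0, 0)ᵀ = 0. ✓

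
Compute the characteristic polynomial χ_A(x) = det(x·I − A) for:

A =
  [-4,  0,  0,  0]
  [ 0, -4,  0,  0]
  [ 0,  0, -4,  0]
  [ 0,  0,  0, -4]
x^4 + 16*x^3 + 96*x^2 + 256*x + 256

Expanding det(x·I − A) (e.g. by cofactor expansion or by noting that A is similar to its Jordan form J, which has the same characteristic polynomial as A) gives
  χ_A(x) = x^4 + 16*x^3 + 96*x^2 + 256*x + 256
which factors as (x + 4)^4. The eigenvalues (with algebraic multiplicities) are λ = -4 with multiplicity 4.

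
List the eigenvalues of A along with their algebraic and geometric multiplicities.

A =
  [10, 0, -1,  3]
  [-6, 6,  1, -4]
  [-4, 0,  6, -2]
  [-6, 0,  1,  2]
λ = 6: alg = 4, geom = 2

Step 1 — factor the characteristic polynomial to read off the algebraic multiplicities:
  χ_A(x) = (x - 6)^4

Step 2 — compute geometric multiplicities via the rank-nullity identity g(λ) = n − rank(A − λI):
  rank(A − (6)·I) = 2, so dim ker(A − (6)·I) = n − 2 = 2

Summary:
  λ = 6: algebraic multiplicity = 4, geometric multiplicity = 2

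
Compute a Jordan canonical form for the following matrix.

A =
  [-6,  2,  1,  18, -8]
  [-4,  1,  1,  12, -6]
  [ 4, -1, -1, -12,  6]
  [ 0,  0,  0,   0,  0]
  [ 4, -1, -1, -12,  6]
J_3(0) ⊕ J_1(0) ⊕ J_1(0)

The characteristic polynomial is
  det(x·I − A) = x^5

Eigenvalues and multiplicities (the geometric multiplicity of λ is n − rank(A − λI), which equals the number of Jordan blocks for λ):
  λ = 0: algebraic multiplicity = 5, geometric multiplicity = 3

Determining the block sizes for each eigenvalue:
  λ = 0: with am = 5 and gm = 3, the partition is not yet determined (e.g. several partitions of 5 into 3 parts exist). Let N = A − (0)·I. Computing rank(N^1) = 2, rank(N^2) = 1, rank(N^3) = 0; the number of blocks of size ≥ j is rank(N^{j−1}) − rank(N^j), giving [3, 1, 1]. So we have 1 block(s) of size 3, 2 block(s) of size 1 → block sizes [3, 1, 1]

Assembling the blocks gives a Jordan form
J =
  [0, 1, 0, 0, 0]
  [0, 0, 1, 0, 0]
  [0, 0, 0, 0, 0]
  [0, 0, 0, 0, 0]
  [0, 0, 0, 0, 0]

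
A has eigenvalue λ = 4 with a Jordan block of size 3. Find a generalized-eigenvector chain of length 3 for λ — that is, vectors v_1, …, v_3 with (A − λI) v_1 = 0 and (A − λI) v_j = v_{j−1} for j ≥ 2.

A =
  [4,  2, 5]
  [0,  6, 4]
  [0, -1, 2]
A Jordan chain for λ = 4 of length 3:
v_1 = (-1, 0, 0)ᵀ
v_2 = (2, 2, -1)ᵀ
v_3 = (0, 1, 0)ᵀ

Let N = A − (4)·I. We want v_3 with N^3 v_3 = 0 but N^2 v_3 ≠ 0; then v_{j-1} := N · v_j for j = 3, …, 2.

Pick v_3 = (0, 1, 0)ᵀ.
Then v_2 = N · v_3 = (2, 2, -1)ᵀ.
Then v_1 = N · v_2 = (-1, 0, 0)ᵀ.

Sanity check: (A − (4)·I) v_1 = (0, 0, 0)ᵀ = 0. ✓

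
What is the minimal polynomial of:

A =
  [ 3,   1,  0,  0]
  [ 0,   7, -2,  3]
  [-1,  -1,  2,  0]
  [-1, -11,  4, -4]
x^3 - 6*x^2 + 12*x - 8

The characteristic polynomial is χ_A(x) = (x - 2)^4, so the eigenvalues are known. The minimal polynomial is
  m_A(x) = Π_λ (x − λ)^{k_λ}
where k_λ is the size of the *largest* Jordan block for λ (equivalently, the smallest k with (A − λI)^k v = 0 for every generalised eigenvector v of λ).

  λ = 2: largest Jordan block has size 3, contributing (x − 2)^3

So m_A(x) = (x - 2)^3 = x^3 - 6*x^2 + 12*x - 8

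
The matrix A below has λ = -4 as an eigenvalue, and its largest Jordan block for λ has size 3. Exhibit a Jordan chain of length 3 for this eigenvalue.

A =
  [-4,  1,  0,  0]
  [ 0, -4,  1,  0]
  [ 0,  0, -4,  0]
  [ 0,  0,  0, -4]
A Jordan chain for λ = -4 of length 3:
v_1 = (1, 0, 0, 0)ᵀ
v_2 = (0, 1, 0, 0)ᵀ
v_3 = (0, 0, 1, 0)ᵀ

Let N = A − (-4)·I. We want v_3 with N^3 v_3 = 0 but N^2 v_3 ≠ 0; then v_{j-1} := N · v_j for j = 3, …, 2.

Pick v_3 = (0, 0, 1, 0)ᵀ.
Then v_2 = N · v_3 = (0, 1, 0, 0)ᵀ.
Then v_1 = N · v_2 = (1, 0, 0, 0)ᵀ.

Sanity check: (A − (-4)·I) v_1 = (0, 0, 0, 0)ᵀ = 0. ✓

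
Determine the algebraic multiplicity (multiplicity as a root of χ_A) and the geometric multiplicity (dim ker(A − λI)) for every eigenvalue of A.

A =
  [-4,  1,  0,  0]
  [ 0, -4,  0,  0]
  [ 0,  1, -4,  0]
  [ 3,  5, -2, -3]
λ = -4: alg = 3, geom = 2; λ = -3: alg = 1, geom = 1

Step 1 — factor the characteristic polynomial to read off the algebraic multiplicities:
  χ_A(x) = (x + 3)*(x + 4)^3

Step 2 — compute geometric multiplicities via the rank-nullity identity g(λ) = n − rank(A − λI):
  rank(A − (-4)·I) = 2, so dim ker(A − (-4)·I) = n − 2 = 2
  rank(A − (-3)·I) = 3, so dim ker(A − (-3)·I) = n − 3 = 1

Summary:
  λ = -4: algebraic multiplicity = 3, geometric multiplicity = 2
  λ = -3: algebraic multiplicity = 1, geometric multiplicity = 1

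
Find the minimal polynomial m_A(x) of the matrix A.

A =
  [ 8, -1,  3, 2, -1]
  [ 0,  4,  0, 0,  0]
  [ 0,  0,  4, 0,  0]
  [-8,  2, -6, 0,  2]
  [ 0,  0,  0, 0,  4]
x^2 - 8*x + 16

The characteristic polynomial is χ_A(x) = (x - 4)^5, so the eigenvalues are known. The minimal polynomial is
  m_A(x) = Π_λ (x − λ)^{k_λ}
where k_λ is the size of the *largest* Jordan block for λ (equivalently, the smallest k with (A − λI)^k v = 0 for every generalised eigenvector v of λ).

  λ = 4: largest Jordan block has size 2, contributing (x − 4)^2

So m_A(x) = (x - 4)^2 = x^2 - 8*x + 16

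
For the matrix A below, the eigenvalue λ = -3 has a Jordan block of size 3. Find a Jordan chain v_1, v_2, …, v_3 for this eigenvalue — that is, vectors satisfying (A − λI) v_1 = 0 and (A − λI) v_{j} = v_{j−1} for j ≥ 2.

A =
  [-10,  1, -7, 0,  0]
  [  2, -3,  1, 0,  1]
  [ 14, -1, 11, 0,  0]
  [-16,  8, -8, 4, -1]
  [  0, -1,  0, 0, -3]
A Jordan chain for λ = -3 of length 3:
v_1 = (1, 0, -1, 1, -1)ᵀ
v_2 = (1, 1, -1, 0, -1)ᵀ
v_3 = (1, 1, -1, 0, 0)ᵀ

Let N = A − (-3)·I. We want v_3 with N^3 v_3 = 0 but N^2 v_3 ≠ 0; then v_{j-1} := N · v_j for j = 3, …, 2.

Pick v_3 = (1, 1, -1, 0, 0)ᵀ.
Then v_2 = N · v_3 = (1, 1, -1, 0, -1)ᵀ.
Then v_1 = N · v_2 = (1, 0, -1, 1, -1)ᵀ.

Sanity check: (A − (-3)·I) v_1 = (0, 0, 0, 0, 0)ᵀ = 0. ✓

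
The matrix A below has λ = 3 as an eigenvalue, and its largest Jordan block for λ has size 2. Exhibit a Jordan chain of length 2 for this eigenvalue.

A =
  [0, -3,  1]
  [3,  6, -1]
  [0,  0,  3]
A Jordan chain for λ = 3 of length 2:
v_1 = (-3, 3, 0)ᵀ
v_2 = (1, 0, 0)ᵀ

Let N = A − (3)·I. We want v_2 with N^2 v_2 = 0 but N^1 v_2 ≠ 0; then v_{j-1} := N · v_j for j = 2, …, 2.

Pick v_2 = (1, 0, 0)ᵀ.
Then v_1 = N · v_2 = (-3, 3, 0)ᵀ.

Sanity check: (A − (3)·I) v_1 = (0, 0, 0)ᵀ = 0. ✓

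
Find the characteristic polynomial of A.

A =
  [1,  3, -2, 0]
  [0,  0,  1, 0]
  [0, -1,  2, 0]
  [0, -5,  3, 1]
x^4 - 4*x^3 + 6*x^2 - 4*x + 1

Expanding det(x·I − A) (e.g. by cofactor expansion or by noting that A is similar to its Jordan form J, which has the same characteristic polynomial as A) gives
  χ_A(x) = x^4 - 4*x^3 + 6*x^2 - 4*x + 1
which factors as (x - 1)^4. The eigenvalues (with algebraic multiplicities) are λ = 1 with multiplicity 4.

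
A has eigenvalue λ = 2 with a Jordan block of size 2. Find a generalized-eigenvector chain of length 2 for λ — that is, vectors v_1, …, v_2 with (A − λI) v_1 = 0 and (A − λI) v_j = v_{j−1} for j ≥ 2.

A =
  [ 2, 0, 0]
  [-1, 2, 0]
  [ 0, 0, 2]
A Jordan chain for λ = 2 of length 2:
v_1 = (0, -1, 0)ᵀ
v_2 = (1, 0, 0)ᵀ

Let N = A − (2)·I. We want v_2 with N^2 v_2 = 0 but N^1 v_2 ≠ 0; then v_{j-1} := N · v_j for j = 2, …, 2.

Pick v_2 = (1, 0, 0)ᵀ.
Then v_1 = N · v_2 = (0, -1, 0)ᵀ.

Sanity check: (A − (2)·I) v_1 = (0, 0, 0)ᵀ = 0. ✓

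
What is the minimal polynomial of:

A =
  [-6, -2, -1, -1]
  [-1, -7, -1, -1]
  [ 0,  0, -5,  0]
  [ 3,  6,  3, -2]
x^2 + 10*x + 25

The characteristic polynomial is χ_A(x) = (x + 5)^4, so the eigenvalues are known. The minimal polynomial is
  m_A(x) = Π_λ (x − λ)^{k_λ}
where k_λ is the size of the *largest* Jordan block for λ (equivalently, the smallest k with (A − λI)^k v = 0 for every generalised eigenvector v of λ).

  λ = -5: largest Jordan block has size 2, contributing (x + 5)^2

So m_A(x) = (x + 5)^2 = x^2 + 10*x + 25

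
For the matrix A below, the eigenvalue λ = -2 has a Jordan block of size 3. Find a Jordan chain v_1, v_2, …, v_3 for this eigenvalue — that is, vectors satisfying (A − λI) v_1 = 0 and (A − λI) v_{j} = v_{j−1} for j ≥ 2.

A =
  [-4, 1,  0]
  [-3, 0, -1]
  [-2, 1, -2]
A Jordan chain for λ = -2 of length 3:
v_1 = (1, 2, 1)ᵀ
v_2 = (-2, -3, -2)ᵀ
v_3 = (1, 0, 0)ᵀ

Let N = A − (-2)·I. We want v_3 with N^3 v_3 = 0 but N^2 v_3 ≠ 0; then v_{j-1} := N · v_j for j = 3, …, 2.

Pick v_3 = (1, 0, 0)ᵀ.
Then v_2 = N · v_3 = (-2, -3, -2)ᵀ.
Then v_1 = N · v_2 = (1, 2, 1)ᵀ.

Sanity check: (A − (-2)·I) v_1 = (0, 0, 0)ᵀ = 0. ✓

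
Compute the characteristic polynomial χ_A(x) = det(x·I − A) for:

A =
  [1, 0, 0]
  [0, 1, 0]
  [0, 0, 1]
x^3 - 3*x^2 + 3*x - 1

Expanding det(x·I − A) (e.g. by cofactor expansion or by noting that A is similar to its Jordan form J, which has the same characteristic polynomial as A) gives
  χ_A(x) = x^3 - 3*x^2 + 3*x - 1
which factors as (x - 1)^3. The eigenvalues (with algebraic multiplicities) are λ = 1 with multiplicity 3.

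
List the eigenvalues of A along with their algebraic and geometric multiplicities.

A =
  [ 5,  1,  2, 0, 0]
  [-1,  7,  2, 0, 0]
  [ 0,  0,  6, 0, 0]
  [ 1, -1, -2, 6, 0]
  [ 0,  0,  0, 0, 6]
λ = 6: alg = 5, geom = 4

Step 1 — factor the characteristic polynomial to read off the algebraic multiplicities:
  χ_A(x) = (x - 6)^5

Step 2 — compute geometric multiplicities via the rank-nullity identity g(λ) = n − rank(A − λI):
  rank(A − (6)·I) = 1, so dim ker(A − (6)·I) = n − 1 = 4

Summary:
  λ = 6: algebraic multiplicity = 5, geometric multiplicity = 4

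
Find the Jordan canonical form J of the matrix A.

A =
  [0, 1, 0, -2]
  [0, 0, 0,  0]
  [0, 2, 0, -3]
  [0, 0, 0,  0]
J_2(0) ⊕ J_2(0)

The characteristic polynomial is
  det(x·I − A) = x^4

Eigenvalues and multiplicities (the geometric multiplicity of λ is n − rank(A − λI), which equals the number of Jordan blocks for λ):
  λ = 0: algebraic multiplicity = 4, geometric multiplicity = 2

Determining the block sizes for each eigenvalue:
  λ = 0: with am = 4 and gm = 2, the partition is not yet determined (e.g. several partitions of 4 into 2 parts exist). Let N = A − (0)·I. Computing rank(N^1) = 2, rank(N^2) = 0; the number of blocks of size ≥ j is rank(N^{j−1}) − rank(N^j), giving [2, 2]. So we have 2 block(s) of size 2 → block sizes [2, 2]

Assembling the blocks gives a Jordan form
J =
  [0, 1, 0, 0]
  [0, 0, 0, 0]
  [0, 0, 0, 1]
  [0, 0, 0, 0]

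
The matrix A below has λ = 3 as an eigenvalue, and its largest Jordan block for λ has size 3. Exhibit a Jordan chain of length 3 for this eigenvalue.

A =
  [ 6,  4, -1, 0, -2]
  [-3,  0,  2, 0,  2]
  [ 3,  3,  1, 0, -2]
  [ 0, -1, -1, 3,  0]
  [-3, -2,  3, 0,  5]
A Jordan chain for λ = 3 of length 3:
v_1 = (1, -1, 1, 0, -1)ᵀ
v_2 = (4, -3, 3, -1, -2)ᵀ
v_3 = (0, 1, 0, 0, 0)ᵀ

Let N = A − (3)·I. We want v_3 with N^3 v_3 = 0 but N^2 v_3 ≠ 0; then v_{j-1} := N · v_j for j = 3, …, 2.

Pick v_3 = (0, 1, 0, 0, 0)ᵀ.
Then v_2 = N · v_3 = (4, -3, 3, -1, -2)ᵀ.
Then v_1 = N · v_2 = (1, -1, 1, 0, -1)ᵀ.

Sanity check: (A − (3)·I) v_1 = (0, 0, 0, 0, 0)ᵀ = 0. ✓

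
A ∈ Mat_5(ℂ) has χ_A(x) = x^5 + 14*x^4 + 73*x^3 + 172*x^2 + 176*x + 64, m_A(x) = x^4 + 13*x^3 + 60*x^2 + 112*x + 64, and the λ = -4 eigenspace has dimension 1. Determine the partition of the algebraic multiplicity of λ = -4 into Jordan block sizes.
Block sizes for λ = -4: [3]

Step 1 — from the characteristic polynomial, algebraic multiplicity of λ = -4 is 3. From dim ker(A − (-4)·I) = 1, there are exactly 1 Jordan blocks for λ = -4.
Step 2 — from the minimal polynomial, the factor (x + 4)^3 tells us the largest block for λ = -4 has size 3.
Step 3 — with total size 3, 1 blocks, and largest block 3, the block sizes (in nonincreasing order) are [3].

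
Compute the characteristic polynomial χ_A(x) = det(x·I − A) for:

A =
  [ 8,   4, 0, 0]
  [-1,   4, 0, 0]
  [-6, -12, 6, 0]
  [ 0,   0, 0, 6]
x^4 - 24*x^3 + 216*x^2 - 864*x + 1296

Expanding det(x·I − A) (e.g. by cofactor expansion or by noting that A is similar to its Jordan form J, which has the same characteristic polynomial as A) gives
  χ_A(x) = x^4 - 24*x^3 + 216*x^2 - 864*x + 1296
which factors as (x - 6)^4. The eigenvalues (with algebraic multiplicities) are λ = 6 with multiplicity 4.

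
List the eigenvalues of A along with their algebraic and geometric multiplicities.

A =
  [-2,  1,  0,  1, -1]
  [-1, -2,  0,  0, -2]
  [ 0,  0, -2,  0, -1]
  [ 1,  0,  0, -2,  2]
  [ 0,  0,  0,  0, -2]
λ = -2: alg = 5, geom = 2

Step 1 — factor the characteristic polynomial to read off the algebraic multiplicities:
  χ_A(x) = (x + 2)^5

Step 2 — compute geometric multiplicities via the rank-nullity identity g(λ) = n − rank(A − λI):
  rank(A − (-2)·I) = 3, so dim ker(A − (-2)·I) = n − 3 = 2

Summary:
  λ = -2: algebraic multiplicity = 5, geometric multiplicity = 2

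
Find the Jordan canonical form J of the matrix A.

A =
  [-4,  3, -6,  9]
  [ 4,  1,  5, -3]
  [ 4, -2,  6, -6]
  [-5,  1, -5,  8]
J_3(2) ⊕ J_1(5)

The characteristic polynomial is
  det(x·I − A) = x^4 - 11*x^3 + 42*x^2 - 68*x + 40 = (x - 5)*(x - 2)^3

Eigenvalues and multiplicities (the geometric multiplicity of λ is n − rank(A − λI), which equals the number of Jordan blocks for λ):
  λ = 2: algebraic multiplicity = 3, geometric multiplicity = 1
  λ = 5: algebraic multiplicity = 1, geometric multiplicity = 1

Determining the block sizes for each eigenvalue:
  λ = 2: one block (gm = 1), so the single block has size am = 3 → block sizes [3]
  λ = 5: one block (gm = 1), so the single block has size am = 1 → block sizes [1]

Assembling the blocks gives a Jordan form
J =
  [2, 1, 0, 0]
  [0, 2, 1, 0]
  [0, 0, 2, 0]
  [0, 0, 0, 5]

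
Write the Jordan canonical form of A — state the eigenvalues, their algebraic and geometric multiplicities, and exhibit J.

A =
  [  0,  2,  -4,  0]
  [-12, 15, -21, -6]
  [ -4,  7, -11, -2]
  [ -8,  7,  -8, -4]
J_3(0) ⊕ J_1(0)

The characteristic polynomial is
  det(x·I − A) = x^4

Eigenvalues and multiplicities (the geometric multiplicity of λ is n − rank(A − λI), which equals the number of Jordan blocks for λ):
  λ = 0: algebraic multiplicity = 4, geometric multiplicity = 2

Determining the block sizes for each eigenvalue:
  λ = 0: with am = 4 and gm = 2, the partition is not yet determined (e.g. several partitions of 4 into 2 parts exist). Let N = A − (0)·I. Computing rank(N^1) = 2, rank(N^2) = 1, rank(N^3) = 0; the number of blocks of size ≥ j is rank(N^{j−1}) − rank(N^j), giving [2, 1, 1]. So we have 1 block(s) of size 3, 1 block(s) of size 1 → block sizes [3, 1]

Assembling the blocks gives a Jordan form
J =
  [0, 1, 0, 0]
  [0, 0, 1, 0]
  [0, 0, 0, 0]
  [0, 0, 0, 0]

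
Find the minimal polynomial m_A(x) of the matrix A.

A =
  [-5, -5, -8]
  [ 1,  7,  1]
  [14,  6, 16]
x^3 - 18*x^2 + 108*x - 216

The characteristic polynomial is χ_A(x) = (x - 6)^3, so the eigenvalues are known. The minimal polynomial is
  m_A(x) = Π_λ (x − λ)^{k_λ}
where k_λ is the size of the *largest* Jordan block for λ (equivalently, the smallest k with (A − λI)^k v = 0 for every generalised eigenvector v of λ).

  λ = 6: largest Jordan block has size 3, contributing (x − 6)^3

So m_A(x) = (x - 6)^3 = x^3 - 18*x^2 + 108*x - 216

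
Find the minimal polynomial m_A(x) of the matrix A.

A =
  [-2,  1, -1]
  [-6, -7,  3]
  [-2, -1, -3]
x^2 + 8*x + 16

The characteristic polynomial is χ_A(x) = (x + 4)^3, so the eigenvalues are known. The minimal polynomial is
  m_A(x) = Π_λ (x − λ)^{k_λ}
where k_λ is the size of the *largest* Jordan block for λ (equivalently, the smallest k with (A − λI)^k v = 0 for every generalised eigenvector v of λ).

  λ = -4: largest Jordan block has size 2, contributing (x + 4)^2

So m_A(x) = (x + 4)^2 = x^2 + 8*x + 16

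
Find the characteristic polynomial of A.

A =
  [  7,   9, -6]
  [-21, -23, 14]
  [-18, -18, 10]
x^3 + 6*x^2 + 12*x + 8

Expanding det(x·I − A) (e.g. by cofactor expansion or by noting that A is similar to its Jordan form J, which has the same characteristic polynomial as A) gives
  χ_A(x) = x^3 + 6*x^2 + 12*x + 8
which factors as (x + 2)^3. The eigenvalues (with algebraic multiplicities) are λ = -2 with multiplicity 3.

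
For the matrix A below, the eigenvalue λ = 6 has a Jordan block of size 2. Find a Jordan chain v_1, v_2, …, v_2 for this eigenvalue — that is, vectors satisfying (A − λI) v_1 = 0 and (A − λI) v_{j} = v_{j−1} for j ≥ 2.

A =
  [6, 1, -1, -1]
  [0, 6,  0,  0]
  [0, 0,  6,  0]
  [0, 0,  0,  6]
A Jordan chain for λ = 6 of length 2:
v_1 = (1, 0, 0, 0)ᵀ
v_2 = (0, 1, 0, 0)ᵀ

Let N = A − (6)·I. We want v_2 with N^2 v_2 = 0 but N^1 v_2 ≠ 0; then v_{j-1} := N · v_j for j = 2, …, 2.

Pick v_2 = (0, 1, 0, 0)ᵀ.
Then v_1 = N · v_2 = (1, 0, 0, 0)ᵀ.

Sanity check: (A − (6)·I) v_1 = (0, 0, 0, 0)ᵀ = 0. ✓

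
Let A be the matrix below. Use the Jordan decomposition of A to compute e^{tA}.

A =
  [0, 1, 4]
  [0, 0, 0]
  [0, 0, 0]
e^{tA} =
  [1, t, 4*t]
  [0, 1, 0]
  [0, 0, 1]

Strategy: write A = P · J · P⁻¹ where J is a Jordan canonical form, so e^{tA} = P · e^{tJ} · P⁻¹, and e^{tJ} can be computed block-by-block.

A has Jordan form
J =
  [0, 1, 0]
  [0, 0, 0]
  [0, 0, 0]
(up to reordering of blocks).

Per-block formulas:
  For a 1×1 block at λ = 0: exp(t · [0]) = [e^(0t)].
  For a 2×2 Jordan block J_2(0): exp(t · J_2(0)) = e^(0t)·(I + t·N), where N is the 2×2 nilpotent shift.

After assembling e^{tJ} and conjugating by P, we get:

e^{tA} =
  [1, t, 4*t]
  [0, 1, 0]
  [0, 0, 1]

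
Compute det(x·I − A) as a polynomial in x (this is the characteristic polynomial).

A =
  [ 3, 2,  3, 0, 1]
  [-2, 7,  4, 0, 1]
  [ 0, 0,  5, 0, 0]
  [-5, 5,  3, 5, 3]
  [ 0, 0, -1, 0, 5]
x^5 - 25*x^4 + 250*x^3 - 1250*x^2 + 3125*x - 3125

Expanding det(x·I − A) (e.g. by cofactor expansion or by noting that A is similar to its Jordan form J, which has the same characteristic polynomial as A) gives
  χ_A(x) = x^5 - 25*x^4 + 250*x^3 - 1250*x^2 + 3125*x - 3125
which factors as (x - 5)^5. The eigenvalues (with algebraic multiplicities) are λ = 5 with multiplicity 5.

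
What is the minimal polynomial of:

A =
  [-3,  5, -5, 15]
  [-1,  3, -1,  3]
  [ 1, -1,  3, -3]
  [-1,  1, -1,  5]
x^2 - 4*x + 4

The characteristic polynomial is χ_A(x) = (x - 2)^4, so the eigenvalues are known. The minimal polynomial is
  m_A(x) = Π_λ (x − λ)^{k_λ}
where k_λ is the size of the *largest* Jordan block for λ (equivalently, the smallest k with (A − λI)^k v = 0 for every generalised eigenvector v of λ).

  λ = 2: largest Jordan block has size 2, contributing (x − 2)^2

So m_A(x) = (x - 2)^2 = x^2 - 4*x + 4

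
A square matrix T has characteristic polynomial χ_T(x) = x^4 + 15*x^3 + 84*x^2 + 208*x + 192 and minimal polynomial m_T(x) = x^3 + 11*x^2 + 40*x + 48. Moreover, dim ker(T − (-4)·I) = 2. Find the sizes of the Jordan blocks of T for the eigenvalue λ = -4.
Block sizes for λ = -4: [2, 1]

Step 1 — from the characteristic polynomial, algebraic multiplicity of λ = -4 is 3. From dim ker(T − (-4)·I) = 2, there are exactly 2 Jordan blocks for λ = -4.
Step 2 — from the minimal polynomial, the factor (x + 4)^2 tells us the largest block for λ = -4 has size 2.
Step 3 — with total size 3, 2 blocks, and largest block 2, the block sizes (in nonincreasing order) are [2, 1].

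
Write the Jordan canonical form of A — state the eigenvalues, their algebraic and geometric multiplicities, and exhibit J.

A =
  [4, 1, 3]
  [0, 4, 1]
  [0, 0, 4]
J_3(4)

The characteristic polynomial is
  det(x·I − A) = x^3 - 12*x^2 + 48*x - 64 = (x - 4)^3

Eigenvalues and multiplicities (the geometric multiplicity of λ is n − rank(A − λI), which equals the number of Jordan blocks for λ):
  λ = 4: algebraic multiplicity = 3, geometric multiplicity = 1

Determining the block sizes for each eigenvalue:
  λ = 4: one block (gm = 1), so the single block has size am = 3 → block sizes [3]

Assembling the blocks gives a Jordan form
J =
  [4, 1, 0]
  [0, 4, 1]
  [0, 0, 4]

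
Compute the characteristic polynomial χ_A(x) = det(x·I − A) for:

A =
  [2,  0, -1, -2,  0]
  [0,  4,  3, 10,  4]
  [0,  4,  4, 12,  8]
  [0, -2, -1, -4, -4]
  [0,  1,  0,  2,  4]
x^5 - 10*x^4 + 40*x^3 - 80*x^2 + 80*x - 32

Expanding det(x·I − A) (e.g. by cofactor expansion or by noting that A is similar to its Jordan form J, which has the same characteristic polynomial as A) gives
  χ_A(x) = x^5 - 10*x^4 + 40*x^3 - 80*x^2 + 80*x - 32
which factors as (x - 2)^5. The eigenvalues (with algebraic multiplicities) are λ = 2 with multiplicity 5.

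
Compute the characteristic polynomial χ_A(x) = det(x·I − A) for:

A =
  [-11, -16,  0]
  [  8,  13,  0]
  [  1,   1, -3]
x^3 + x^2 - 21*x - 45

Expanding det(x·I − A) (e.g. by cofactor expansion or by noting that A is similar to its Jordan form J, which has the same characteristic polynomial as A) gives
  χ_A(x) = x^3 + x^2 - 21*x - 45
which factors as (x - 5)*(x + 3)^2. The eigenvalues (with algebraic multiplicities) are λ = -3 with multiplicity 2, λ = 5 with multiplicity 1.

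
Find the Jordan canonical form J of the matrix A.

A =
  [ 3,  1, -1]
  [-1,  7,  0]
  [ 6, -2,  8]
J_3(6)

The characteristic polynomial is
  det(x·I − A) = x^3 - 18*x^2 + 108*x - 216 = (x - 6)^3

Eigenvalues and multiplicities (the geometric multiplicity of λ is n − rank(A − λI), which equals the number of Jordan blocks for λ):
  λ = 6: algebraic multiplicity = 3, geometric multiplicity = 1

Determining the block sizes for each eigenvalue:
  λ = 6: one block (gm = 1), so the single block has size am = 3 → block sizes [3]

Assembling the blocks gives a Jordan form
J =
  [6, 1, 0]
  [0, 6, 1]
  [0, 0, 6]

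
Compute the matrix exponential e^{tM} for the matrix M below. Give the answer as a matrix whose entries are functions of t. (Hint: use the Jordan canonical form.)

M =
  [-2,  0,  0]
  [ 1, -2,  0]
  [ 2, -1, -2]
e^{tM} =
  [exp(-2*t), 0, 0]
  [t*exp(-2*t), exp(-2*t), 0]
  [-t^2*exp(-2*t)/2 + 2*t*exp(-2*t), -t*exp(-2*t), exp(-2*t)]

Strategy: write M = P · J · P⁻¹ where J is a Jordan canonical form, so e^{tM} = P · e^{tJ} · P⁻¹, and e^{tJ} can be computed block-by-block.

M has Jordan form
J =
  [-2,  1,  0]
  [ 0, -2,  1]
  [ 0,  0, -2]
(up to reordering of blocks).

Per-block formulas:
  For a 3×3 Jordan block J_3(-2): exp(t · J_3(-2)) = e^(-2t)·(I + t·N + (t^2/2)·N^2), where N is the 3×3 nilpotent shift.

After assembling e^{tJ} and conjugating by P, we get:

e^{tM} =
  [exp(-2*t), 0, 0]
  [t*exp(-2*t), exp(-2*t), 0]
  [-t^2*exp(-2*t)/2 + 2*t*exp(-2*t), -t*exp(-2*t), exp(-2*t)]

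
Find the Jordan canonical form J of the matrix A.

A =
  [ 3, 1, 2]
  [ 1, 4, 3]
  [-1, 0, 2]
J_3(3)

The characteristic polynomial is
  det(x·I − A) = x^3 - 9*x^2 + 27*x - 27 = (x - 3)^3

Eigenvalues and multiplicities (the geometric multiplicity of λ is n − rank(A − λI), which equals the number of Jordan blocks for λ):
  λ = 3: algebraic multiplicity = 3, geometric multiplicity = 1

Determining the block sizes for each eigenvalue:
  λ = 3: one block (gm = 1), so the single block has size am = 3 → block sizes [3]

Assembling the blocks gives a Jordan form
J =
  [3, 1, 0]
  [0, 3, 1]
  [0, 0, 3]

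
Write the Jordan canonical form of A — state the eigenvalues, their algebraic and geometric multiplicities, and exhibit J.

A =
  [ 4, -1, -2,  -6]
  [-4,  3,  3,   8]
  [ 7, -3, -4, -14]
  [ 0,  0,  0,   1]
J_3(1) ⊕ J_1(1)

The characteristic polynomial is
  det(x·I − A) = x^4 - 4*x^3 + 6*x^2 - 4*x + 1 = (x - 1)^4

Eigenvalues and multiplicities (the geometric multiplicity of λ is n − rank(A − λI), which equals the number of Jordan blocks for λ):
  λ = 1: algebraic multiplicity = 4, geometric multiplicity = 2

Determining the block sizes for each eigenvalue:
  λ = 1: with am = 4 and gm = 2, the partition is not yet determined (e.g. several partitions of 4 into 2 parts exist). Let N = A − (1)·I. Computing rank(N^1) = 2, rank(N^2) = 1, rank(N^3) = 0; the number of blocks of size ≥ j is rank(N^{j−1}) − rank(N^j), giving [2, 1, 1]. So we have 1 block(s) of size 3, 1 block(s) of size 1 → block sizes [3, 1]

Assembling the blocks gives a Jordan form
J =
  [1, 1, 0, 0]
  [0, 1, 1, 0]
  [0, 0, 1, 0]
  [0, 0, 0, 1]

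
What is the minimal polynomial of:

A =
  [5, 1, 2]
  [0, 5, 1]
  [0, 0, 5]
x^3 - 15*x^2 + 75*x - 125

The characteristic polynomial is χ_A(x) = (x - 5)^3, so the eigenvalues are known. The minimal polynomial is
  m_A(x) = Π_λ (x − λ)^{k_λ}
where k_λ is the size of the *largest* Jordan block for λ (equivalently, the smallest k with (A − λI)^k v = 0 for every generalised eigenvector v of λ).

  λ = 5: largest Jordan block has size 3, contributing (x − 5)^3

So m_A(x) = (x - 5)^3 = x^3 - 15*x^2 + 75*x - 125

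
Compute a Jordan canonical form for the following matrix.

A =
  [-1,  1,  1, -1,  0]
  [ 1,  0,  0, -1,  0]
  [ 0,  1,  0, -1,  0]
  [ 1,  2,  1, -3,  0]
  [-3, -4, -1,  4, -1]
J_2(-1) ⊕ J_2(-1) ⊕ J_1(-1)

The characteristic polynomial is
  det(x·I − A) = x^5 + 5*x^4 + 10*x^3 + 10*x^2 + 5*x + 1 = (x + 1)^5

Eigenvalues and multiplicities (the geometric multiplicity of λ is n − rank(A − λI), which equals the number of Jordan blocks for λ):
  λ = -1: algebraic multiplicity = 5, geometric multiplicity = 3

Determining the block sizes for each eigenvalue:
  λ = -1: with am = 5 and gm = 3, the partition is not yet determined (e.g. several partitions of 5 into 3 parts exist). Let N = A − (-1)·I. Computing rank(N^1) = 2, rank(N^2) = 0; the number of blocks of size ≥ j is rank(N^{j−1}) − rank(N^j), giving [3, 2]. So we have 2 block(s) of size 2, 1 block(s) of size 1 → block sizes [2, 2, 1]

Assembling the blocks gives a Jordan form
J =
  [-1,  1,  0,  0,  0]
  [ 0, -1,  0,  0,  0]
  [ 0,  0, -1,  1,  0]
  [ 0,  0,  0, -1,  0]
  [ 0,  0,  0,  0, -1]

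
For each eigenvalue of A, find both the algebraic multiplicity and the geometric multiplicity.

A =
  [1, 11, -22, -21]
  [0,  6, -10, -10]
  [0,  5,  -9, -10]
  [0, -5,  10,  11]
λ = 1: alg = 3, geom = 2; λ = 6: alg = 1, geom = 1

Step 1 — factor the characteristic polynomial to read off the algebraic multiplicities:
  χ_A(x) = (x - 6)*(x - 1)^3

Step 2 — compute geometric multiplicities via the rank-nullity identity g(λ) = n − rank(A − λI):
  rank(A − (1)·I) = 2, so dim ker(A − (1)·I) = n − 2 = 2
  rank(A − (6)·I) = 3, so dim ker(A − (6)·I) = n − 3 = 1

Summary:
  λ = 1: algebraic multiplicity = 3, geometric multiplicity = 2
  λ = 6: algebraic multiplicity = 1, geometric multiplicity = 1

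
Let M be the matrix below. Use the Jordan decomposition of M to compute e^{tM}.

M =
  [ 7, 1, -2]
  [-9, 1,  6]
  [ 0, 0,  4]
e^{tM} =
  [3*t*exp(4*t) + exp(4*t), t*exp(4*t), -2*t*exp(4*t)]
  [-9*t*exp(4*t), -3*t*exp(4*t) + exp(4*t), 6*t*exp(4*t)]
  [0, 0, exp(4*t)]

Strategy: write M = P · J · P⁻¹ where J is a Jordan canonical form, so e^{tM} = P · e^{tJ} · P⁻¹, and e^{tJ} can be computed block-by-block.

M has Jordan form
J =
  [4, 1, 0]
  [0, 4, 0]
  [0, 0, 4]
(up to reordering of blocks).

Per-block formulas:
  For a 1×1 block at λ = 4: exp(t · [4]) = [e^(4t)].
  For a 2×2 Jordan block J_2(4): exp(t · J_2(4)) = e^(4t)·(I + t·N), where N is the 2×2 nilpotent shift.

After assembling e^{tJ} and conjugating by P, we get:

e^{tM} =
  [3*t*exp(4*t) + exp(4*t), t*exp(4*t), -2*t*exp(4*t)]
  [-9*t*exp(4*t), -3*t*exp(4*t) + exp(4*t), 6*t*exp(4*t)]
  [0, 0, exp(4*t)]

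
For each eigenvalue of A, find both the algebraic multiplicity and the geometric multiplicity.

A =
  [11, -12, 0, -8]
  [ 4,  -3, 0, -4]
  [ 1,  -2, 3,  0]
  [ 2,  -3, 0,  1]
λ = 3: alg = 4, geom = 2

Step 1 — factor the characteristic polynomial to read off the algebraic multiplicities:
  χ_A(x) = (x - 3)^4

Step 2 — compute geometric multiplicities via the rank-nullity identity g(λ) = n − rank(A − λI):
  rank(A − (3)·I) = 2, so dim ker(A − (3)·I) = n − 2 = 2

Summary:
  λ = 3: algebraic multiplicity = 4, geometric multiplicity = 2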